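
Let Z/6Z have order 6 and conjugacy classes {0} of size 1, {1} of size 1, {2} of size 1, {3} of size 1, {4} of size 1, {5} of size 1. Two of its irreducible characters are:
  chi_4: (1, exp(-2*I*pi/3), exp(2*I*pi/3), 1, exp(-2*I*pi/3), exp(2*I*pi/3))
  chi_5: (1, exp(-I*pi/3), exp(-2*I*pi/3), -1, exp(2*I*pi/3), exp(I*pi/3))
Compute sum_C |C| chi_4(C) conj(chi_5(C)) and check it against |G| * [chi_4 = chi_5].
Sum = 0; so <chi_4, chi_5> = 0 (distinct irreducibles are orthogonal).

Justification: Compute term by term over conjugacy classes (|C| * chi_4(C) * conj(chi_5(C))):
  1*(1)*conj(1) + 1*(exp(-2*I*pi/3))*conj(exp(-I*pi/3)) + 1*(exp(2*I*pi/3))*conj(exp(-2*I*pi/3)) + 1*(1)*conj(-1) + 1*(exp(-2*I*pi/3))*conj(exp(2*I*pi/3)) + 1*(exp(2*I*pi/3))*conj(exp(I*pi/3))
  = (1) + (exp(-I*pi/3)) + (exp(-2*I*pi/3)) + (-1) + (exp(2*I*pi/3)) + (exp(I*pi/3))
  = 0.
(Exp terms are combined using exp(i*s)*conj(exp(i*t)) = exp(i*(s-t)), and sums of them are collapsed using the identity that for every m > 1 the m distinct m-th roots of unity sum to 0, e.g. 1 + exp(2*I*pi/3) + exp(-2*I*pi/3) = 0.)
Dividing by |G| = 6 gives 0/6 = 0, matching the row-orthogonality relation <chi_4, chi_5> = [chi_4 = chi_5].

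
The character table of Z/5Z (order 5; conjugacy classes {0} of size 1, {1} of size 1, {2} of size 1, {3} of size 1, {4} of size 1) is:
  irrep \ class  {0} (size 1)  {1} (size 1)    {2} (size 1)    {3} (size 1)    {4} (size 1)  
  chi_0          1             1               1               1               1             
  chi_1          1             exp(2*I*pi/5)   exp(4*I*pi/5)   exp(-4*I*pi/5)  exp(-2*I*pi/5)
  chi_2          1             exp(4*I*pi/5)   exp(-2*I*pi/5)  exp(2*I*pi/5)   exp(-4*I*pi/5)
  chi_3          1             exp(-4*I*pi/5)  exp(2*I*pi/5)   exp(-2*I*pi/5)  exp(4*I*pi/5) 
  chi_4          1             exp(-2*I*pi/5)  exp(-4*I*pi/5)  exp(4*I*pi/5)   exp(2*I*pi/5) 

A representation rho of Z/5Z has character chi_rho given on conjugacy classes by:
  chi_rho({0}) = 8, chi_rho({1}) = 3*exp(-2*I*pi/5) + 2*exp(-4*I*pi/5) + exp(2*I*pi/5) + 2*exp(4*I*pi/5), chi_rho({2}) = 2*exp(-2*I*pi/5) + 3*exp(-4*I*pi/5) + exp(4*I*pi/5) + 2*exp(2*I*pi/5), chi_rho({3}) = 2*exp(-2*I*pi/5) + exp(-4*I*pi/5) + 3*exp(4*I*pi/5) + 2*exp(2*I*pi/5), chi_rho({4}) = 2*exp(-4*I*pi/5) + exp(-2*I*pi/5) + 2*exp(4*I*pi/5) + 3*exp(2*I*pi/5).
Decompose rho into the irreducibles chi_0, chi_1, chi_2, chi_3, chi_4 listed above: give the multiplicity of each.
Multiplicities: chi_0: 0, chi_1: 1, chi_2: 2, chi_3: 2, chi_4: 3.

Reasoning: Use <chi_rho, chi> = (1/|G|) sum_C |C| * chi_rho(C) * conj(chi(C)) with |G| = 5 for each irreducible chi in the table:
  <chi_rho, chi_0> = (1/5)[1*(8)*conj(1) + 1*(3*exp(-2*I*pi/5) + 2*exp(-4*I*pi/5) + exp(2*I*pi/5) + 2*exp(4*I*pi/5))*conj(1) + 1*(2*exp(-2*I*pi/5) + 3*exp(-4*I*pi/5) + exp(4*I*pi/5) + 2*exp(2*I*pi/5))*conj(1) + 1*(2*exp(-2*I*pi/5) + exp(-4*I*pi/5) + 3*exp(4*I*pi/5) + 2*exp(2*I*pi/5))*conj(1) + 1*(2*exp(-4*I*pi/5) + exp(-2*I*pi/5) + 2*exp(4*I*pi/5) + 3*exp(2*I*pi/5))*conj(1)]
      = (1/5)[(8) + (3*exp(-2*I*pi/5) + 2*exp(-4*I*pi/5) + exp(2*I*pi/5) + 2*exp(4*I*pi/5)) + (2*exp(-2*I*pi/5) + 3*exp(-4*I*pi/5) + exp(4*I*pi/5) + 2*exp(2*I*pi/5)) + (2*exp(-2*I*pi/5) + exp(-4*I*pi/5) + 3*exp(4*I*pi/5) + 2*exp(2*I*pi/5)) + (2*exp(-4*I*pi/5) + exp(-2*I*pi/5) + 2*exp(4*I*pi/5) + 3*exp(2*I*pi/5))] = 0/5 = 0
  <chi_rho, chi_1> = (1/5)[1*(8)*conj(1) + 1*(3*exp(-2*I*pi/5) + 2*exp(-4*I*pi/5) + exp(2*I*pi/5) + 2*exp(4*I*pi/5))*conj(exp(2*I*pi/5)) + 1*(2*exp(-2*I*pi/5) + 3*exp(-4*I*pi/5) + exp(4*I*pi/5) + 2*exp(2*I*pi/5))*conj(exp(4*I*pi/5)) + 1*(2*exp(-2*I*pi/5) + exp(-4*I*pi/5) + 3*exp(4*I*pi/5) + 2*exp(2*I*pi/5))*conj(exp(-4*I*pi/5)) + 1*(2*exp(-4*I*pi/5) + exp(-2*I*pi/5) + 2*exp(4*I*pi/5) + 3*exp(2*I*pi/5))*conj(exp(-2*I*pi/5))]
      = (1/5)[(8) + (1 + 3*exp(-4*I*pi/5) + 2*exp(4*I*pi/5) + 2*exp(2*I*pi/5)) + (1 + 2*exp(-2*I*pi/5) + 2*exp(4*I*pi/5) + 3*exp(2*I*pi/5)) + (1 + 3*exp(-2*I*pi/5) + 2*exp(-4*I*pi/5) + 2*exp(2*I*pi/5)) + (1 + 2*exp(-2*I*pi/5) + 2*exp(-4*I*pi/5) + 3*exp(4*I*pi/5))] = 5/5 = 1
  <chi_rho, chi_2> = (1/5)[1*(8)*conj(1) + 1*(3*exp(-2*I*pi/5) + 2*exp(-4*I*pi/5) + exp(2*I*pi/5) + 2*exp(4*I*pi/5))*conj(exp(4*I*pi/5)) + 1*(2*exp(-2*I*pi/5) + 3*exp(-4*I*pi/5) + exp(4*I*pi/5) + 2*exp(2*I*pi/5))*conj(exp(-2*I*pi/5)) + 1*(2*exp(-2*I*pi/5) + exp(-4*I*pi/5) + 3*exp(4*I*pi/5) + 2*exp(2*I*pi/5))*conj(exp(2*I*pi/5)) + 1*(2*exp(-4*I*pi/5) + exp(-2*I*pi/5) + 2*exp(4*I*pi/5) + 3*exp(2*I*pi/5))*conj(exp(-4*I*pi/5))]
      = (1/5)[(8) + (2 + exp(-2*I*pi/5) + 3*exp(4*I*pi/5) + 2*exp(2*I*pi/5)) + (2 + 3*exp(-2*I*pi/5) + exp(-4*I*pi/5) + 2*exp(4*I*pi/5)) + (2 + 2*exp(-4*I*pi/5) + exp(4*I*pi/5) + 3*exp(2*I*pi/5)) + (2 + 2*exp(-2*I*pi/5) + 3*exp(-4*I*pi/5) + exp(2*I*pi/5))] = 10/5 = 2
  <chi_rho, chi_3> = (1/5)[1*(8)*conj(1) + 1*(3*exp(-2*I*pi/5) + 2*exp(-4*I*pi/5) + exp(2*I*pi/5) + 2*exp(4*I*pi/5))*conj(exp(-4*I*pi/5)) + 1*(2*exp(-2*I*pi/5) + 3*exp(-4*I*pi/5) + exp(4*I*pi/5) + 2*exp(2*I*pi/5))*conj(exp(2*I*pi/5)) + 1*(2*exp(-2*I*pi/5) + exp(-4*I*pi/5) + 3*exp(4*I*pi/5) + 2*exp(2*I*pi/5))*conj(exp(-2*I*pi/5)) + 1*(2*exp(-4*I*pi/5) + exp(-2*I*pi/5) + 2*exp(4*I*pi/5) + 3*exp(2*I*pi/5))*conj(exp(4*I*pi/5))]
      = (1/5)[(8) + (2 + 2*exp(-2*I*pi/5) + exp(-4*I*pi/5) + 3*exp(2*I*pi/5)) + (2 + 2*exp(-4*I*pi/5) + exp(2*I*pi/5) + 3*exp(4*I*pi/5)) + (2 + 3*exp(-4*I*pi/5) + exp(-2*I*pi/5) + 2*exp(4*I*pi/5)) + (2 + 3*exp(-2*I*pi/5) + exp(4*I*pi/5) + 2*exp(2*I*pi/5))] = 10/5 = 2
  <chi_rho, chi_4> = (1/5)[1*(8)*conj(1) + 1*(3*exp(-2*I*pi/5) + 2*exp(-4*I*pi/5) + exp(2*I*pi/5) + 2*exp(4*I*pi/5))*conj(exp(-2*I*pi/5)) + 1*(2*exp(-2*I*pi/5) + 3*exp(-4*I*pi/5) + exp(4*I*pi/5) + 2*exp(2*I*pi/5))*conj(exp(-4*I*pi/5)) + 1*(2*exp(-2*I*pi/5) + exp(-4*I*pi/5) + 3*exp(4*I*pi/5) + 2*exp(2*I*pi/5))*conj(exp(4*I*pi/5)) + 1*(2*exp(-4*I*pi/5) + exp(-2*I*pi/5) + 2*exp(4*I*pi/5) + 3*exp(2*I*pi/5))*conj(exp(2*I*pi/5))]
      = (1/5)[(8) + (3 + 2*exp(-2*I*pi/5) + 2*exp(-4*I*pi/5) + exp(4*I*pi/5)) + (3 + 2*exp(-4*I*pi/5) + exp(-2*I*pi/5) + 2*exp(2*I*pi/5)) + (3 + 2*exp(-2*I*pi/5) + exp(2*I*pi/5) + 2*exp(4*I*pi/5)) + (3 + exp(-4*I*pi/5) + 2*exp(4*I*pi/5) + 2*exp(2*I*pi/5))] = 15/5 = 3
(Exp terms are combined using exp(i*s)*conj(exp(i*t)) = exp(i*(s-t)), and sums of them are collapsed using the identity that for every m > 1 the m distinct m-th roots of unity sum to 0, e.g. 1 + exp(2*I*pi/3) + exp(-2*I*pi/3) = 0.)
Dimension check: dim(rho) = sum (mult * dim) = 0*1 + 1*1 + 2*1 + 2*1 + 3*1 = 8 = chi_rho(e) = 8.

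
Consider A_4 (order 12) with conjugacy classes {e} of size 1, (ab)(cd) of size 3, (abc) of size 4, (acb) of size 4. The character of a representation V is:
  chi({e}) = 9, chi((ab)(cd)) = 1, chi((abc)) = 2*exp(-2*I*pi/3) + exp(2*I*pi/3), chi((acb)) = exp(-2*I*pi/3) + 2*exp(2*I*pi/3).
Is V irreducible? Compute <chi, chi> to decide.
Not irreducible (reducible): <chi, chi> = 9 > 1.

Why: <chi, chi> = (1/|G|) sum_C |C| * |chi(C)|^2 = (1/12)[1*|9|^2 + 3*|1|^2 + 4*|2*exp(-2*I*pi/3) + exp(2*I*pi/3)|^2 + 4*|exp(-2*I*pi/3) + 2*exp(2*I*pi/3)|^2]
  = (1/12)[(81) + (3) + (12) + (12)] = 108/12 = 9.
(Exp terms are combined using exp(i*s)*conj(exp(i*t)) = exp(i*(s-t)), and sums of them are collapsed using the identity that for every m > 1 the m distinct m-th roots of unity sum to 0, e.g. 1 + exp(2*I*pi/3) + exp(-2*I*pi/3) = 0.)
A character is irreducible iff <chi, chi> = 1, so this representation is reducible.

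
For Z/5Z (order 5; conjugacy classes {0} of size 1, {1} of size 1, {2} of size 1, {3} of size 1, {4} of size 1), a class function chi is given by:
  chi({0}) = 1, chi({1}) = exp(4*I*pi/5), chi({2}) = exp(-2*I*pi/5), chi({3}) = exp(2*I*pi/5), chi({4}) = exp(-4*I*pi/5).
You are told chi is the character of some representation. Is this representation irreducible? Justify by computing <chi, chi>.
Irreducible: <chi, chi> = 1.

Proof sketch: <chi, chi> = (1/|G|) sum_C |C| * |chi(C)|^2 = (1/5)[1*|1|^2 + 1*|exp(4*I*pi/5)|^2 + 1*|exp(-2*I*pi/5)|^2 + 1*|exp(2*I*pi/5)|^2 + 1*|exp(-4*I*pi/5)|^2]
  = (1/5)[(1) + (1) + (1) + (1) + (1)] = 5/5 = 1.
(Exp terms are combined using exp(i*s)*conj(exp(i*t)) = exp(i*(s-t)), and sums of them are collapsed using the identity that for every m > 1 the m distinct m-th roots of unity sum to 0, e.g. 1 + exp(2*I*pi/3) + exp(-2*I*pi/3) = 0.)
A character is irreducible iff <chi, chi> = 1, so this representation is irreducible.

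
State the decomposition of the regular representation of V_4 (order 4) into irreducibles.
Each irreducible V_i of dimension d_i appears with multiplicity d_i, i.e. rho_reg = (direct sum over all irreducibles V_i) d_i V_i. The irreducible dimensions for V_4 are 1, 1, 1, 1: 4 irreducibles of dimension 1, each with multiplicity 1. Total dimension 4*1*1 = 4 = |G|.

General theorem: in the regular representation of a finite group G, each irreducible appears with multiplicity equal to its dimension. Check: dim(rho_reg) = sum d_i^2 = 1 + 1 + 1 + 1 = 4 = |G|.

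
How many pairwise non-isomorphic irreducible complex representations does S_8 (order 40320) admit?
22

Reasoning: The number of irreducible complex representations of a finite group equals its number of conjugacy classes. Conjugacy classes in S_8 correspond to cycle types, i.e. partitions of 8; there are p(8) = 22 of them, so S_8 (order 40320) has exactly 22 irreducible complex representations.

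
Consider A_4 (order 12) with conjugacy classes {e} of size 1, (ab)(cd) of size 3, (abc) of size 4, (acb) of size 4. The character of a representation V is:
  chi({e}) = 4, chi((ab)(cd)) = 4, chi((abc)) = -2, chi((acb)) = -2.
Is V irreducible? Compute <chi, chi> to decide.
Not irreducible (reducible): <chi, chi> = 8 > 1.

Proof sketch: <chi, chi> = (1/|G|) sum_C |C| * |chi(C)|^2 = (1/12)[1*|4|^2 + 3*|4|^2 + 4*|-2|^2 + 4*|-2|^2]
  = (1/12)[(16) + (48) + (16) + (16)] = 96/12 = 8.
(Exp terms are combined using exp(i*s)*conj(exp(i*t)) = exp(i*(s-t)), and sums of them are collapsed using the identity that for every m > 1 the m distinct m-th roots of unity sum to 0, e.g. 1 + exp(2*I*pi/3) + exp(-2*I*pi/3) = 0.)
A character is irreducible iff <chi, chi> = 1, so this representation is reducible.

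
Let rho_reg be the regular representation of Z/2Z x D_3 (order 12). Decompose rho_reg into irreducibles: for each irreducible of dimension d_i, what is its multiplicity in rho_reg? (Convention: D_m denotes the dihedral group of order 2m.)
Each irreducible V_i of dimension d_i appears with multiplicity d_i, i.e. rho_reg = (direct sum over all irreducibles V_i) d_i V_i. The irreducible dimensions for Z/2Z x D_3 are 1, 1, 1, 1, 2, 2: 4 irreducibles of dimension 1, each with multiplicity 1; 2 irreducibles of dimension 2, each with multiplicity 2. Total dimension 4*1*1 + 2*2*2 = 12 = |G|.

Solution. General theorem: in the regular representation of a finite group G, each irreducible appears with multiplicity equal to its dimension. Check: dim(rho_reg) = sum d_i^2 = 1 + 1 + 1 + 1 + 4 + 4 = 12 = |G|.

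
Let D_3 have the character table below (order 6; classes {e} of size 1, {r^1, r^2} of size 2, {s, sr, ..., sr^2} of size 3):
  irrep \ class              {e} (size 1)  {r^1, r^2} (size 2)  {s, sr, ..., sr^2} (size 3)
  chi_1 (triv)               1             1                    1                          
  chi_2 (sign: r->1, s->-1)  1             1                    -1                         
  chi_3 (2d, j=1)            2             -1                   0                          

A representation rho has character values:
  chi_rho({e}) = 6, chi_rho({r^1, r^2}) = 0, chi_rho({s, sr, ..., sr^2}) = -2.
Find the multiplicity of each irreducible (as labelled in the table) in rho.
Multiplicities: chi_1: 0, chi_2: 2, chi_3: 2.

Details: Use <chi_rho, chi> = (1/|G|) sum_C |C| * chi_rho(C) * conj(chi(C)) with |G| = 6 for each irreducible chi in the table:
  <chi_rho, chi_1> = (1/6)[1*(6)*conj(1) + 2*(0)*conj(1) + 3*(-2)*conj(1)]
      = (1/6)[(6) + (0) + (-6)] = 0/6 = 0
  <chi_rho, chi_2> = (1/6)[1*(6)*conj(1) + 2*(0)*conj(1) + 3*(-2)*conj(-1)]
      = (1/6)[(6) + (0) + (6)] = 12/6 = 2
  <chi_rho, chi_3> = (1/6)[1*(6)*conj(2) + 2*(0)*conj(-1) + 3*(-2)*conj(0)]
      = (1/6)[(12) + (0) + (0)] = 12/6 = 2
Dimension check: dim(rho) = sum (mult * dim) = 0*1 + 2*1 + 2*2 = 6 = chi_rho(e) = 6.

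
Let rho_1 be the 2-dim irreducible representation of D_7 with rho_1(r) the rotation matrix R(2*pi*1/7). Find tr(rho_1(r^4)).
chi_{rho_1}(r^4) = 2*cos(2*pi*1*4/7) = -2*cos(pi/7)

Proof sketch: rho_1(r^4) is rotation by angle 2*pi*1*4/7, whose trace is 2*cos(2*pi*1*4/7) = -2*cos(pi/7).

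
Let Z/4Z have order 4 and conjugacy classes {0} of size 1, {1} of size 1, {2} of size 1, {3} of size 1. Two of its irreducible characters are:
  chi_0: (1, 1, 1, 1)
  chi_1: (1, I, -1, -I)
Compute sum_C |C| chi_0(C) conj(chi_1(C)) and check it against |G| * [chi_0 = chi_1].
Sum = 0; so <chi_0, chi_1> = 0 (distinct irreducibles are orthogonal).

Justification: Compute term by term over conjugacy classes (|C| * chi_0(C) * conj(chi_1(C))):
  1*(1)*conj(1) + 1*(1)*conj(I) + 1*(1)*conj(-1) + 1*(1)*conj(-I)
  = (1) + (-I) + (-1) + (I)
  = 0.
(Exp terms are combined using exp(i*s)*conj(exp(i*t)) = exp(i*(s-t)), and sums of them are collapsed using the identity that for every m > 1 the m distinct m-th roots of unity sum to 0, e.g. 1 + exp(2*I*pi/3) + exp(-2*I*pi/3) = 0.)
Dividing by |G| = 4 gives 0/4 = 0, matching the row-orthogonality relation <chi_0, chi_1> = [chi_0 = chi_1].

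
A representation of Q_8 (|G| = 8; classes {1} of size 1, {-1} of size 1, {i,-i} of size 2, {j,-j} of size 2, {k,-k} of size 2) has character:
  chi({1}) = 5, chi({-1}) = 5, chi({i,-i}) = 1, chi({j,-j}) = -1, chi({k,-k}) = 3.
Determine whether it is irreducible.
Not irreducible (reducible): <chi, chi> = 9 > 1.

Argument: <chi, chi> = (1/|G|) sum_C |C| * |chi(C)|^2 = (1/8)[1*|5|^2 + 1*|5|^2 + 2*|1|^2 + 2*|-1|^2 + 2*|3|^2]
  = (1/8)[(25) + (25) + (2) + (2) + (18)] = 72/8 = 9.
A character is irreducible iff <chi, chi> = 1, so this representation is reducible.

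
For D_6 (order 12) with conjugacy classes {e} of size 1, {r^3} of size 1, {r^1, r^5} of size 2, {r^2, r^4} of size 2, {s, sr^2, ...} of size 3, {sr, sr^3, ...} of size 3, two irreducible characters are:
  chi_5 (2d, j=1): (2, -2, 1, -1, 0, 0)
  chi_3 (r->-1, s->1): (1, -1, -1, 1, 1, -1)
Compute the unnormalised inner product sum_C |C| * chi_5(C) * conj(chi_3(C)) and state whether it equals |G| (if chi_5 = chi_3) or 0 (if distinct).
Sum = 0; so <chi_5, chi_3> = 0 (distinct irreducibles are orthogonal).

Details: Compute term by term over conjugacy classes (|C| * chi_5(C) * conj(chi_3(C))):
  1*(2)*conj(1) + 1*(-2)*conj(-1) + 2*(1)*conj(-1) + 2*(-1)*conj(1) + 3*(0)*conj(1) + 3*(0)*conj(-1)
  = (2) + (2) + (-2) + (-2) + (0) + (0)
  = 0.
Dividing by |G| = 12 gives 0/12 = 0, matching the row-orthogonality relation <chi_5, chi_3> = [chi_5 = chi_3].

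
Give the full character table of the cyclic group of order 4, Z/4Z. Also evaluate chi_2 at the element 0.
Character table of Z/4Z (irreps indexed chi_0,...,chi_3 with chi_k(m) = zeta_4^(k*m), zeta_4 = exp(2*pi*i/4)):
  irrep \ class  {0} (size 1)  {1} (size 1)  {2} (size 1)  {3} (size 1)
  chi_0          1             1             1             1           
  chi_1          1             I             -1            -I          
  chi_2          1             -1            1             -1          
  chi_3          1             -I            -1            I           

Spot check: chi_2(0) = zeta_4^(2*0) = zeta_4^0 = 1.

Proof sketch: Z/4Z is abelian, so all 4 irreducible complex representations are 1-dimensional. They are given by chi_k(m) = zeta_4^(k*m) for k = 0,...,3. Row orthogonality: sum_m chi_k(m) conj(chi_l(m)) = 4 * [k = l].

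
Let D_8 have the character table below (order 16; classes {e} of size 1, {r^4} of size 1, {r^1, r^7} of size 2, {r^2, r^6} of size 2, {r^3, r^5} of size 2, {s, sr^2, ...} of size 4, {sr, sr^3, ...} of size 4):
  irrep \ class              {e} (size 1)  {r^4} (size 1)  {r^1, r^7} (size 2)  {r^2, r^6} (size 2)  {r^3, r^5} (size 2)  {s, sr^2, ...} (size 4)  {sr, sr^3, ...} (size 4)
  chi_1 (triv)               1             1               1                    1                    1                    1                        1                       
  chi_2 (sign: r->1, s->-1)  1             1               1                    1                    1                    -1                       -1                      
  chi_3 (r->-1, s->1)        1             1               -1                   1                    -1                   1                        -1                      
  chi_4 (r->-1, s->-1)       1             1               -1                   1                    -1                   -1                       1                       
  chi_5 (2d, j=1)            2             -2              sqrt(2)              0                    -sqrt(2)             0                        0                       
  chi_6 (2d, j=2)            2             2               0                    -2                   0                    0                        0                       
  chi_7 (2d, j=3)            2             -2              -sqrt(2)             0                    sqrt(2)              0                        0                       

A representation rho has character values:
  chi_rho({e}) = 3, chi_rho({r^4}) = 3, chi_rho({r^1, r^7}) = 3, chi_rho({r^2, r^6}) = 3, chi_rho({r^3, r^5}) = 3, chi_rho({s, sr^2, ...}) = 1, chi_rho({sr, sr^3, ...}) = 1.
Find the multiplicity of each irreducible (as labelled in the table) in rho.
Multiplicities: chi_1: 2, chi_2: 1, chi_3: 0, chi_4: 0, chi_5: 0, chi_6: 0, chi_7: 0.

Reasoning: Use <chi_rho, chi> = (1/|G|) sum_C |C| * chi_rho(C) * conj(chi(C)) with |G| = 16 for each irreducible chi in the table:
  <chi_rho, chi_1> = (1/16)[1*(3)*conj(1) + 1*(3)*conj(1) + 2*(3)*conj(1) + 2*(3)*conj(1) + 2*(3)*conj(1) + 4*(1)*conj(1) + 4*(1)*conj(1)]
      = (1/16)[(3) + (3) + (6) + (6) + (6) + (4) + (4)] = 32/16 = 2
  <chi_rho, chi_2> = (1/16)[1*(3)*conj(1) + 1*(3)*conj(1) + 2*(3)*conj(1) + 2*(3)*conj(1) + 2*(3)*conj(1) + 4*(1)*conj(-1) + 4*(1)*conj(-1)]
      = (1/16)[(3) + (3) + (6) + (6) + (6) + (-4) + (-4)] = 16/16 = 1
  <chi_rho, chi_3> = (1/16)[1*(3)*conj(1) + 1*(3)*conj(1) + 2*(3)*conj(-1) + 2*(3)*conj(1) + 2*(3)*conj(-1) + 4*(1)*conj(1) + 4*(1)*conj(-1)]
      = (1/16)[(3) + (3) + (-6) + (6) + (-6) + (4) + (-4)] = 0/16 = 0
  <chi_rho, chi_4> = (1/16)[1*(3)*conj(1) + 1*(3)*conj(1) + 2*(3)*conj(-1) + 2*(3)*conj(1) + 2*(3)*conj(-1) + 4*(1)*conj(-1) + 4*(1)*conj(1)]
      = (1/16)[(3) + (3) + (-6) + (6) + (-6) + (-4) + (4)] = 0/16 = 0
  <chi_rho, chi_5> = (1/16)[1*(3)*conj(2) + 1*(3)*conj(-2) + 2*(3)*conj(sqrt(2)) + 2*(3)*conj(0) + 2*(3)*conj(-sqrt(2)) + 4*(1)*conj(0) + 4*(1)*conj(0)]
      = (1/16)[(6) + (-6) + (6*sqrt(2)) + (0) + (-6*sqrt(2)) + (0) + (0)] = 0/16 = 0
  <chi_rho, chi_6> = (1/16)[1*(3)*conj(2) + 1*(3)*conj(2) + 2*(3)*conj(0) + 2*(3)*conj(-2) + 2*(3)*conj(0) + 4*(1)*conj(0) + 4*(1)*conj(0)]
      = (1/16)[(6) + (6) + (0) + (-12) + (0) + (0) + (0)] = 0/16 = 0
  <chi_rho, chi_7> = (1/16)[1*(3)*conj(2) + 1*(3)*conj(-2) + 2*(3)*conj(-sqrt(2)) + 2*(3)*conj(0) + 2*(3)*conj(sqrt(2)) + 4*(1)*conj(0) + 4*(1)*conj(0)]
      = (1/16)[(6) + (-6) + (-6*sqrt(2)) + (0) + (6*sqrt(2)) + (0) + (0)] = 0/16 = 0
Dimension check: dim(rho) = sum (mult * dim) = 2*1 + 1*1 + 0*1 + 0*1 + 0*2 + 0*2 + 0*2 = 3 = chi_rho(e) = 3.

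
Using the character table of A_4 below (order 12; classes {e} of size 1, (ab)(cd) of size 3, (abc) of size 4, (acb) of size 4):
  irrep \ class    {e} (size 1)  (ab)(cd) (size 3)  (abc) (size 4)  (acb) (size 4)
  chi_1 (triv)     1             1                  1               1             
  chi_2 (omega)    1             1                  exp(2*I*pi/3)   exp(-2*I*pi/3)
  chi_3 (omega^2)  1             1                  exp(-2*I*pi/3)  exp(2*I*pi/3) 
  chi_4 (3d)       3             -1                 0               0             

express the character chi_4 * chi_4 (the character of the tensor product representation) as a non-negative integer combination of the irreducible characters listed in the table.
chi_4 tensor chi_4 = chi_1 + chi_2 + chi_3 + 2*chi_4 (all other irreducibles have multiplicity 0).

Why: The character of a tensor product is the pointwise product (chi_4 * chi_4)(C) = chi_4(C) * chi_4(C):
  {e}: (3)*(3), (ab)(cd): (-1)*(-1), (abc): (0)*(0), (acb): (0)*(0)
so (chi_4 * chi_4) takes values
  {e} -> 9, (ab)(cd) -> 1, (abc) -> 0, (acb) -> 0.
Now take the inner product of this character with each irreducible chi from the table, <chi_4*chi_4, chi> = (1/12) sum_C |C| (chi_4*chi_4)(C) conj(chi(C)):
  <chi_4*chi_4, chi_1> = (1/12)[1*(9)*conj(1) + 3*(1)*conj(1) + 4*(0)*conj(1) + 4*(0)*conj(1)]
      = (1/12)[(9) + (3) + (0) + (0)] = 12/12 = 1
  <chi_4*chi_4, chi_2> = (1/12)[1*(9)*conj(1) + 3*(1)*conj(1) + 4*(0)*conj(exp(2*I*pi/3)) + 4*(0)*conj(exp(-2*I*pi/3))]
      = (1/12)[(9) + (3) + (0) + (0)] = 12/12 = 1
  <chi_4*chi_4, chi_3> = (1/12)[1*(9)*conj(1) + 3*(1)*conj(1) + 4*(0)*conj(exp(-2*I*pi/3)) + 4*(0)*conj(exp(2*I*pi/3))]
      = (1/12)[(9) + (3) + (0) + (0)] = 12/12 = 1
  <chi_4*chi_4, chi_4> = (1/12)[1*(9)*conj(3) + 3*(1)*conj(-1) + 4*(0)*conj(0) + 4*(0)*conj(0)]
      = (1/12)[(27) + (-3) + (0) + (0)] = 24/12 = 2
(Exp terms are combined using exp(i*s)*conj(exp(i*t)) = exp(i*(s-t)), and sums of them are collapsed using the identity that for every m > 1 the m distinct m-th roots of unity sum to 0, e.g. 1 + exp(2*I*pi/3) + exp(-2*I*pi/3) = 0.)
Hence the multiplicities are chi_1: 1, chi_2: 1, chi_3: 1, chi_4: 2. Dimension check: dim(chi_4)*dim(chi_4) = 3*3 = 9 and sum (mult * dim) = 1*1 + 1*1 + 1*1 + 2*3 = 9.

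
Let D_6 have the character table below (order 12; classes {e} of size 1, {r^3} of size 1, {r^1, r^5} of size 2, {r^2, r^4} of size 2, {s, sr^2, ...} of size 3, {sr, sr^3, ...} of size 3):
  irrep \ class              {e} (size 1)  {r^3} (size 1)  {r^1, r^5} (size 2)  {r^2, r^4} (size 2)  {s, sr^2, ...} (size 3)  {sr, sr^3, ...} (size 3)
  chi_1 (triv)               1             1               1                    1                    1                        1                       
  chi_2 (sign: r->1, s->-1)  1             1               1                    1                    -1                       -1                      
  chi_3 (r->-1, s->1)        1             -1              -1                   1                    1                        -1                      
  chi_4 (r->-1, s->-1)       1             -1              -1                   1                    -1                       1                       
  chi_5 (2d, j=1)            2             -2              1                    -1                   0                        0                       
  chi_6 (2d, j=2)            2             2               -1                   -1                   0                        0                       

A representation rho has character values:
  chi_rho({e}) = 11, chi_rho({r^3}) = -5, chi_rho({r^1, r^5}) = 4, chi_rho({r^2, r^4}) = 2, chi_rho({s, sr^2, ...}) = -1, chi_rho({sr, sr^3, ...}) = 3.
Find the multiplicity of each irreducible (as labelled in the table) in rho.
Multiplicities: chi_1: 2, chi_2: 1, chi_3: 0, chi_4: 2, chi_5: 3, chi_6: 0.

Derivation: Use <chi_rho, chi> = (1/|G|) sum_C |C| * chi_rho(C) * conj(chi(C)) with |G| = 12 for each irreducible chi in the table:
  <chi_rho, chi_1> = (1/12)[1*(11)*conj(1) + 1*(-5)*conj(1) + 2*(4)*conj(1) + 2*(2)*conj(1) + 3*(-1)*conj(1) + 3*(3)*conj(1)]
      = (1/12)[(11) + (-5) + (8) + (4) + (-3) + (9)] = 24/12 = 2
  <chi_rho, chi_2> = (1/12)[1*(11)*conj(1) + 1*(-5)*conj(1) + 2*(4)*conj(1) + 2*(2)*conj(1) + 3*(-1)*conj(-1) + 3*(3)*conj(-1)]
      = (1/12)[(11) + (-5) + (8) + (4) + (3) + (-9)] = 12/12 = 1
  <chi_rho, chi_3> = (1/12)[1*(11)*conj(1) + 1*(-5)*conj(-1) + 2*(4)*conj(-1) + 2*(2)*conj(1) + 3*(-1)*conj(1) + 3*(3)*conj(-1)]
      = (1/12)[(11) + (5) + (-8) + (4) + (-3) + (-9)] = 0/12 = 0
  <chi_rho, chi_4> = (1/12)[1*(11)*conj(1) + 1*(-5)*conj(-1) + 2*(4)*conj(-1) + 2*(2)*conj(1) + 3*(-1)*conj(-1) + 3*(3)*conj(1)]
      = (1/12)[(11) + (5) + (-8) + (4) + (3) + (9)] = 24/12 = 2
  <chi_rho, chi_5> = (1/12)[1*(11)*conj(2) + 1*(-5)*conj(-2) + 2*(4)*conj(1) + 2*(2)*conj(-1) + 3*(-1)*conj(0) + 3*(3)*conj(0)]
      = (1/12)[(22) + (10) + (8) + (-4) + (0) + (0)] = 36/12 = 3
  <chi_rho, chi_6> = (1/12)[1*(11)*conj(2) + 1*(-5)*conj(2) + 2*(4)*conj(-1) + 2*(2)*conj(-1) + 3*(-1)*conj(0) + 3*(3)*conj(0)]
      = (1/12)[(22) + (-10) + (-8) + (-4) + (0) + (0)] = 0/12 = 0
Dimension check: dim(rho) = sum (mult * dim) = 2*1 + 1*1 + 0*1 + 2*1 + 3*2 + 0*2 = 11 = chi_rho(e) = 11.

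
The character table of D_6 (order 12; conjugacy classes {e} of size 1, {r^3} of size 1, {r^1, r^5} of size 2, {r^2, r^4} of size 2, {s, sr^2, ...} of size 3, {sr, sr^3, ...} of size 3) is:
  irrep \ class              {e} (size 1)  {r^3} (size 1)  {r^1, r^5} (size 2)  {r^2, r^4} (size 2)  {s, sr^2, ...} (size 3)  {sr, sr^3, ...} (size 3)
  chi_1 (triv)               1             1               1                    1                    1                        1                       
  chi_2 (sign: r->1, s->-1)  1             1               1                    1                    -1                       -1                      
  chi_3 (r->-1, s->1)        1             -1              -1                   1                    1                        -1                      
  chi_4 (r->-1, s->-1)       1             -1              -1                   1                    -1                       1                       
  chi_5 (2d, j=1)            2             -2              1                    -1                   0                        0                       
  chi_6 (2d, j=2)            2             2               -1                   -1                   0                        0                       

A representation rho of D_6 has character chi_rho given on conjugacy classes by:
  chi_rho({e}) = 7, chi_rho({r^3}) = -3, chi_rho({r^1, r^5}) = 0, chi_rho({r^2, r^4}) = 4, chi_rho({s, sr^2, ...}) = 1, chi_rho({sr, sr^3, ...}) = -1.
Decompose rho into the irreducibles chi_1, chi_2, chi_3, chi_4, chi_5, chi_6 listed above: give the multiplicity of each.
Multiplicities: chi_1: 1, chi_2: 1, chi_3: 2, chi_4: 1, chi_5: 1, chi_6: 0.

Solution. Use <chi_rho, chi> = (1/|G|) sum_C |C| * chi_rho(C) * conj(chi(C)) with |G| = 12 for each irreducible chi in the table:
  <chi_rho, chi_1> = (1/12)[1*(7)*conj(1) + 1*(-3)*conj(1) + 2*(0)*conj(1) + 2*(4)*conj(1) + 3*(1)*conj(1) + 3*(-1)*conj(1)]
      = (1/12)[(7) + (-3) + (0) + (8) + (3) + (-3)] = 12/12 = 1
  <chi_rho, chi_2> = (1/12)[1*(7)*conj(1) + 1*(-3)*conj(1) + 2*(0)*conj(1) + 2*(4)*conj(1) + 3*(1)*conj(-1) + 3*(-1)*conj(-1)]
      = (1/12)[(7) + (-3) + (0) + (8) + (-3) + (3)] = 12/12 = 1
  <chi_rho, chi_3> = (1/12)[1*(7)*conj(1) + 1*(-3)*conj(-1) + 2*(0)*conj(-1) + 2*(4)*conj(1) + 3*(1)*conj(1) + 3*(-1)*conj(-1)]
      = (1/12)[(7) + (3) + (0) + (8) + (3) + (3)] = 24/12 = 2
  <chi_rho, chi_4> = (1/12)[1*(7)*conj(1) + 1*(-3)*conj(-1) + 2*(0)*conj(-1) + 2*(4)*conj(1) + 3*(1)*conj(-1) + 3*(-1)*conj(1)]
      = (1/12)[(7) + (3) + (0) + (8) + (-3) + (-3)] = 12/12 = 1
  <chi_rho, chi_5> = (1/12)[1*(7)*conj(2) + 1*(-3)*conj(-2) + 2*(0)*conj(1) + 2*(4)*conj(-1) + 3*(1)*conj(0) + 3*(-1)*conj(0)]
      = (1/12)[(14) + (6) + (0) + (-8) + (0) + (0)] = 12/12 = 1
  <chi_rho, chi_6> = (1/12)[1*(7)*conj(2) + 1*(-3)*conj(2) + 2*(0)*conj(-1) + 2*(4)*conj(-1) + 3*(1)*conj(0) + 3*(-1)*conj(0)]
      = (1/12)[(14) + (-6) + (0) + (-8) + (0) + (0)] = 0/12 = 0
Dimension check: dim(rho) = sum (mult * dim) = 1*1 + 1*1 + 2*1 + 1*1 + 1*2 + 0*2 = 7 = chi_rho(e) = 7.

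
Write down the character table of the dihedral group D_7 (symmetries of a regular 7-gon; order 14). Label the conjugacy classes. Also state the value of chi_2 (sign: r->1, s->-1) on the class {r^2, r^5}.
Conjugacy classes: {e} of size 1, {r^1, r^6} of size 2, {r^2, r^5} of size 2, {r^3, r^4} of size 2, {s, sr, ..., sr^6} of size 7.
Character table:
  irrep \ class              {e} (size 1)  {r^1, r^6} (size 2)  {r^2, r^5} (size 2)  {r^3, r^4} (size 2)  {s, sr, ..., sr^6} (size 7)
  chi_1 (triv)               1             1                    1                    1                    1                          
  chi_2 (sign: r->1, s->-1)  1             1                    1                    1                    -1                         
  chi_3 (2d, j=1)            2             2*cos(2*pi/7)        -2*cos(3*pi/7)       -2*cos(pi/7)         0                          
  chi_4 (2d, j=2)            2             -2*cos(3*pi/7)       -2*cos(pi/7)         2*cos(2*pi/7)        0                          
  chi_5 (2d, j=3)            2             -2*cos(pi/7)         2*cos(2*pi/7)        -2*cos(3*pi/7)       0                          

Spot check: chi_2 (sign: r->1, s->-1) on {r^2, r^5} = 1.

Details: D_7 has order 2*7 = 14 with 5 conjugacy classes, hence 5 irreducibles. Sum of squared dims 1 + 1 + 4 + 4 + 4 = 14 = |G|. Linear characters come from the abelianisation; the 2-dimensional irreps have character r^k -> 2*cos(2*pi*j*k/7), reflections -> 0.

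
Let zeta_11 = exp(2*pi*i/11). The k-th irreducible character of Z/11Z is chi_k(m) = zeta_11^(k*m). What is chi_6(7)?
chi_6(7) = zeta_11^42 = exp(-4*I*pi/11)

Proof sketch: chi_6(7) = zeta_11^(6*7) = zeta_11^42. Since zeta_11^11 = 1, this equals zeta_11^9 = exp(2*pi*i*9/11) = exp(-4*I*pi/11).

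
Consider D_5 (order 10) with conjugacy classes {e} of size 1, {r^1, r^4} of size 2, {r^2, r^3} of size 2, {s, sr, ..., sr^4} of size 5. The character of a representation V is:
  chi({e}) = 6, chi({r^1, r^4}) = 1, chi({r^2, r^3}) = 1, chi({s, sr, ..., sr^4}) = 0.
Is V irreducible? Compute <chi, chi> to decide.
Not irreducible (reducible): <chi, chi> = 4 > 1.

Explanation: <chi, chi> = (1/|G|) sum_C |C| * |chi(C)|^2 = (1/10)[1*|6|^2 + 2*|1|^2 + 2*|1|^2 + 5*|0|^2]
  = (1/10)[(36) + (2) + (2) + (0)] = 40/10 = 4.
A character is irreducible iff <chi, chi> = 1, so this representation is reducible.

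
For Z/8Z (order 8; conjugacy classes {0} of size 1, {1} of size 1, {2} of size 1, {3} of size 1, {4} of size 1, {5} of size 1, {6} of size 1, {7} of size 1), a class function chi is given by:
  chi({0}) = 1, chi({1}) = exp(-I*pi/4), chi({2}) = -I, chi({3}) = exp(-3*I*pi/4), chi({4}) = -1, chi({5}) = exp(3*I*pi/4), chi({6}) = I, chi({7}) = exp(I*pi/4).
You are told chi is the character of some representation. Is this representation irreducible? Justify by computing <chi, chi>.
Irreducible: <chi, chi> = 1.

Reasoning: <chi, chi> = (1/|G|) sum_C |C| * |chi(C)|^2 = (1/8)[1*|1|^2 + 1*|exp(-I*pi/4)|^2 + 1*|-I|^2 + 1*|exp(-3*I*pi/4)|^2 + 1*|-1|^2 + 1*|exp(3*I*pi/4)|^2 + 1*|I|^2 + 1*|exp(I*pi/4)|^2]
  = (1/8)[(1) + (1) + (1) + (1) + (1) + (1) + (1) + (1)] = 8/8 = 1.
(Exp terms are combined using exp(i*s)*conj(exp(i*t)) = exp(i*(s-t)), and sums of them are collapsed using the identity that for every m > 1 the m distinct m-th roots of unity sum to 0, e.g. 1 + exp(2*I*pi/3) + exp(-2*I*pi/3) = 0.)
A character is irreducible iff <chi, chi> = 1, so this representation is irreducible.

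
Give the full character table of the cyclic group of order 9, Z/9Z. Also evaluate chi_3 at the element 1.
Character table of Z/9Z (irreps indexed chi_0,...,chi_8 with chi_k(m) = zeta_9^(k*m), zeta_9 = exp(2*pi*i/9)):
  irrep \ class  {0} (size 1)  {1} (size 1)    {2} (size 1)    {3} (size 1)    {4} (size 1)    {5} (size 1)    {6} (size 1)    {7} (size 1)    {8} (size 1)  
  chi_0          1             1               1               1               1               1               1               1               1             
  chi_1          1             exp(2*I*pi/9)   exp(4*I*pi/9)   exp(2*I*pi/3)   exp(8*I*pi/9)   exp(-8*I*pi/9)  exp(-2*I*pi/3)  exp(-4*I*pi/9)  exp(-2*I*pi/9)
  chi_2          1             exp(4*I*pi/9)   exp(8*I*pi/9)   exp(-2*I*pi/3)  exp(-2*I*pi/9)  exp(2*I*pi/9)   exp(2*I*pi/3)   exp(-8*I*pi/9)  exp(-4*I*pi/9)
  chi_3          1             exp(2*I*pi/3)   exp(-2*I*pi/3)  1               exp(2*I*pi/3)   exp(-2*I*pi/3)  1               exp(2*I*pi/3)   exp(-2*I*pi/3)
  chi_4          1             exp(8*I*pi/9)   exp(-2*I*pi/9)  exp(2*I*pi/3)   exp(-4*I*pi/9)  exp(4*I*pi/9)   exp(-2*I*pi/3)  exp(2*I*pi/9)   exp(-8*I*pi/9)
  chi_5          1             exp(-8*I*pi/9)  exp(2*I*pi/9)   exp(-2*I*pi/3)  exp(4*I*pi/9)   exp(-4*I*pi/9)  exp(2*I*pi/3)   exp(-2*I*pi/9)  exp(8*I*pi/9) 
  chi_6          1             exp(-2*I*pi/3)  exp(2*I*pi/3)   1               exp(-2*I*pi/3)  exp(2*I*pi/3)   1               exp(-2*I*pi/3)  exp(2*I*pi/3) 
  chi_7          1             exp(-4*I*pi/9)  exp(-8*I*pi/9)  exp(2*I*pi/3)   exp(2*I*pi/9)   exp(-2*I*pi/9)  exp(-2*I*pi/3)  exp(8*I*pi/9)   exp(4*I*pi/9) 
  chi_8          1             exp(-2*I*pi/9)  exp(-4*I*pi/9)  exp(-2*I*pi/3)  exp(-8*I*pi/9)  exp(8*I*pi/9)   exp(2*I*pi/3)   exp(4*I*pi/9)   exp(2*I*pi/9) 

Spot check: chi_3(1) = zeta_9^(3*1) = zeta_9^3 = exp(2*I*pi/3).

Z/9Z is abelian, so all 9 irreducible complex representations are 1-dimensional. They are given by chi_k(m) = zeta_9^(k*m) for k = 0,...,8. Row orthogonality: sum_m chi_k(m) conj(chi_l(m)) = 9 * [k = l].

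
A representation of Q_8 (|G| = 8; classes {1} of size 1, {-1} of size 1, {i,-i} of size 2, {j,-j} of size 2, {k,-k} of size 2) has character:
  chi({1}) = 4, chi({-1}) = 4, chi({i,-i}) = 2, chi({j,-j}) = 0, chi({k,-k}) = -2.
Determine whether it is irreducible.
Not irreducible (reducible): <chi, chi> = 6 > 1.

Proof sketch: <chi, chi> = (1/|G|) sum_C |C| * |chi(C)|^2 = (1/8)[1*|4|^2 + 1*|4|^2 + 2*|2|^2 + 2*|0|^2 + 2*|-2|^2]
  = (1/8)[(16) + (16) + (8) + (0) + (8)] = 48/8 = 6.
A character is irreducible iff <chi, chi> = 1, so this representation is reducible.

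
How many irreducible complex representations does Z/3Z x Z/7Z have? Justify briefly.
21

Reasoning: The number of irreducible complex representations of a finite group equals its number of conjugacy classes. Z/3Z x Z/7Z is abelian of order 21, so every element is its own conjugacy class: 21 classes, so Z/3Z x Z/7Z (order 21) has exactly 21 irreducible complex representations.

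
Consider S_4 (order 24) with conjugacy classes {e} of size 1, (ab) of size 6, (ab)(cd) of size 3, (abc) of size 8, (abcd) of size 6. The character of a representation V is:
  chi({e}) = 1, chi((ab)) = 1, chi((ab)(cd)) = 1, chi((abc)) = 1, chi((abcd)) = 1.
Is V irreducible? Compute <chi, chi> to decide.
Irreducible: <chi, chi> = 1.

Derivation: <chi, chi> = (1/|G|) sum_C |C| * |chi(C)|^2 = (1/24)[1*|1|^2 + 6*|1|^2 + 3*|1|^2 + 8*|1|^2 + 6*|1|^2]
  = (1/24)[(1) + (6) + (3) + (8) + (6)] = 24/24 = 1.
A character is irreducible iff <chi, chi> = 1, so this representation is irreducible.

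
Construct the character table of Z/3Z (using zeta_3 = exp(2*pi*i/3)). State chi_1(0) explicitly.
Character table of Z/3Z (irreps indexed chi_0,...,chi_2 with chi_k(m) = zeta_3^(k*m), zeta_3 = exp(2*pi*i/3)):
  irrep \ class  {0} (size 1)  {1} (size 1)    {2} (size 1)  
  chi_0          1             1               1             
  chi_1          1             exp(2*I*pi/3)   exp(-2*I*pi/3)
  chi_2          1             exp(-2*I*pi/3)  exp(2*I*pi/3) 

Spot check: chi_1(0) = zeta_3^(1*0) = zeta_3^0 = 1.

Derivation: Z/3Z is abelian, so all 3 irreducible complex representations are 1-dimensional. They are given by chi_k(m) = zeta_3^(k*m) for k = 0,...,2. Row orthogonality: sum_m chi_k(m) conj(chi_l(m)) = 3 * [k = l].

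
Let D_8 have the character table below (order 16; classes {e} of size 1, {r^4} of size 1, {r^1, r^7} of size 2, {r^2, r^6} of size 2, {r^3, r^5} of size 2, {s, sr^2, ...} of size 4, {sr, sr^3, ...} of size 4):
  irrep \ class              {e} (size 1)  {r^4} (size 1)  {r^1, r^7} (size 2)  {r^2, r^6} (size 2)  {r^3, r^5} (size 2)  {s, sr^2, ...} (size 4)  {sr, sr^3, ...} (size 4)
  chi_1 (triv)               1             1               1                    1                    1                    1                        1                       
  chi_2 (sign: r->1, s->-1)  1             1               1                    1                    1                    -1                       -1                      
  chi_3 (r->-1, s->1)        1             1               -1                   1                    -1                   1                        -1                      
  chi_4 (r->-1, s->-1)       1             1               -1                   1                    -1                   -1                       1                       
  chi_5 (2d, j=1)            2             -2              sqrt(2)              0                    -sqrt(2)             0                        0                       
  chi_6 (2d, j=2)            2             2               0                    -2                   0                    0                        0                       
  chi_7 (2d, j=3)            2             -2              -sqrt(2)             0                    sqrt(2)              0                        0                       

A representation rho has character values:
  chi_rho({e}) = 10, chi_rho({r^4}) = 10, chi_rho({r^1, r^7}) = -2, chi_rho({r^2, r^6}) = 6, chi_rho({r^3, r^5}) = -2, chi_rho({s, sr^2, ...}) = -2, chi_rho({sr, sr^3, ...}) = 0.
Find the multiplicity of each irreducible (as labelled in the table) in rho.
Multiplicities: chi_1: 1, chi_2: 2, chi_3: 2, chi_4: 3, chi_5: 0, chi_6: 1, chi_7: 0.

Working: Use <chi_rho, chi> = (1/|G|) sum_C |C| * chi_rho(C) * conj(chi(C)) with |G| = 16 for each irreducible chi in the table:
  <chi_rho, chi_1> = (1/16)[1*(10)*conj(1) + 1*(10)*conj(1) + 2*(-2)*conj(1) + 2*(6)*conj(1) + 2*(-2)*conj(1) + 4*(-2)*conj(1) + 4*(0)*conj(1)]
      = (1/16)[(10) + (10) + (-4) + (12) + (-4) + (-8) + (0)] = 16/16 = 1
  <chi_rho, chi_2> = (1/16)[1*(10)*conj(1) + 1*(10)*conj(1) + 2*(-2)*conj(1) + 2*(6)*conj(1) + 2*(-2)*conj(1) + 4*(-2)*conj(-1) + 4*(0)*conj(-1)]
      = (1/16)[(10) + (10) + (-4) + (12) + (-4) + (8) + (0)] = 32/16 = 2
  <chi_rho, chi_3> = (1/16)[1*(10)*conj(1) + 1*(10)*conj(1) + 2*(-2)*conj(-1) + 2*(6)*conj(1) + 2*(-2)*conj(-1) + 4*(-2)*conj(1) + 4*(0)*conj(-1)]
      = (1/16)[(10) + (10) + (4) + (12) + (4) + (-8) + (0)] = 32/16 = 2
  <chi_rho, chi_4> = (1/16)[1*(10)*conj(1) + 1*(10)*conj(1) + 2*(-2)*conj(-1) + 2*(6)*conj(1) + 2*(-2)*conj(-1) + 4*(-2)*conj(-1) + 4*(0)*conj(1)]
      = (1/16)[(10) + (10) + (4) + (12) + (4) + (8) + (0)] = 48/16 = 3
  <chi_rho, chi_5> = (1/16)[1*(10)*conj(2) + 1*(10)*conj(-2) + 2*(-2)*conj(sqrt(2)) + 2*(6)*conj(0) + 2*(-2)*conj(-sqrt(2)) + 4*(-2)*conj(0) + 4*(0)*conj(0)]
      = (1/16)[(20) + (-20) + (-4*sqrt(2)) + (0) + (4*sqrt(2)) + (0) + (0)] = 0/16 = 0
  <chi_rho, chi_6> = (1/16)[1*(10)*conj(2) + 1*(10)*conj(2) + 2*(-2)*conj(0) + 2*(6)*conj(-2) + 2*(-2)*conj(0) + 4*(-2)*conj(0) + 4*(0)*conj(0)]
      = (1/16)[(20) + (20) + (0) + (-24) + (0) + (0) + (0)] = 16/16 = 1
  <chi_rho, chi_7> = (1/16)[1*(10)*conj(2) + 1*(10)*conj(-2) + 2*(-2)*conj(-sqrt(2)) + 2*(6)*conj(0) + 2*(-2)*conj(sqrt(2)) + 4*(-2)*conj(0) + 4*(0)*conj(0)]
      = (1/16)[(20) + (-20) + (4*sqrt(2)) + (0) + (-4*sqrt(2)) + (0) + (0)] = 0/16 = 0
Dimension check: dim(rho) = sum (mult * dim) = 1*1 + 2*1 + 2*1 + 3*1 + 0*2 + 1*2 + 0*2 = 10 = chi_rho(e) = 10.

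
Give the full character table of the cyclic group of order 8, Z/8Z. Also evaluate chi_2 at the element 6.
Character table of Z/8Z (irreps indexed chi_0,...,chi_7 with chi_k(m) = zeta_8^(k*m), zeta_8 = exp(2*pi*i/8)):
  irrep \ class  {0} (size 1)  {1} (size 1)    {2} (size 1)  {3} (size 1)    {4} (size 1)  {5} (size 1)    {6} (size 1)  {7} (size 1)  
  chi_0          1             1               1             1               1             1               1             1             
  chi_1          1             exp(I*pi/4)     I             exp(3*I*pi/4)   -1            exp(-3*I*pi/4)  -I            exp(-I*pi/4)  
  chi_2          1             I               -1            -I              1             I               -1            -I            
  chi_3          1             exp(3*I*pi/4)   -I            exp(I*pi/4)     -1            exp(-I*pi/4)    I             exp(-3*I*pi/4)
  chi_4          1             -1              1             -1              1             -1              1             -1            
  chi_5          1             exp(-3*I*pi/4)  I             exp(-I*pi/4)    -1            exp(I*pi/4)     -I            exp(3*I*pi/4) 
  chi_6          1             -I              -1            I               1             -I              -1            I             
  chi_7          1             exp(-I*pi/4)    -I            exp(-3*I*pi/4)  -1            exp(3*I*pi/4)   I             exp(I*pi/4)   

Spot check: chi_2(6) = zeta_8^(2*6) = zeta_8^12 = -1.

Explanation: Z/8Z is abelian, so all 8 irreducible complex representations are 1-dimensional. They are given by chi_k(m) = zeta_8^(k*m) for k = 0,...,7. Row orthogonality: sum_m chi_k(m) conj(chi_l(m)) = 8 * [k = l].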